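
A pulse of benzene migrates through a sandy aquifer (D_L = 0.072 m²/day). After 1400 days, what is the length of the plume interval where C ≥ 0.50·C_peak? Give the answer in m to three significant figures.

The plume is Gaussian with σ = √(2Dt) = √(2 × 0.072 × 1400) = 14.20 m.
C/C_peak = exp(−Δx²/(2σ²)) = 0.50 ⇒ Δx = σ·√(−2 ln 0.50) = 14.20 × 1.177 = 16.71 m.
Width = 2Δx = 33.4 m.

33.4 m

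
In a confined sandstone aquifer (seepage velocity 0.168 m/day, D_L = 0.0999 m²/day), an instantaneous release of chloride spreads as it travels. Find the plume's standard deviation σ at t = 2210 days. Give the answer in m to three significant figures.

21.0 m

Dispersive spreading gives a Gaussian with σ² = 2Dt; advection only shifts the center.
σ = √(2 × 0.0999 × 2210) = 21.0 m.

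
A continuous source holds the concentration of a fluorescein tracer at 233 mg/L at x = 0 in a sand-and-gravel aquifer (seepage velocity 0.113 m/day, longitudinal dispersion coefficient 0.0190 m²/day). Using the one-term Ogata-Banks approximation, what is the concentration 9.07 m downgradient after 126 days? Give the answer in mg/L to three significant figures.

231 mg/L

For a continuous step input, C/C₀ ≈ ½·erfc((x−vt)/(2√(Dt))).
vt = 0.113 × 126 = 14.238 m and 2√(Dt) = 2√(0.0190 × 126) = 3.095 m.
Argument (x−vt)/(2√(Dt)) = (9.07 − 14.238)/3.095 = -1.670; ½·erfc(-1.670) = 0.9909.
C = 233 × 0.9909 = 231 mg/L.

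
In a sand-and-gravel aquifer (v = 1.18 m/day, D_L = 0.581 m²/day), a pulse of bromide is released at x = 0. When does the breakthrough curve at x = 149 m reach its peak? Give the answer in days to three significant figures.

For the 1D instantaneous-source solution, setting ∂C/∂t = 0 at fixed x gives v²t² + 2Dt − x² = 0, so t = (√(D² + v²x²) − D)/v².
√(D² + v²x²) = √(0.581² + 1.18² × 149²) = 175.8; v² = 1.3924.
t = (175.8 − 0.581)/1.3924 = 126 days (vs. the pure-advection estimate x/v = 126 d).

126 days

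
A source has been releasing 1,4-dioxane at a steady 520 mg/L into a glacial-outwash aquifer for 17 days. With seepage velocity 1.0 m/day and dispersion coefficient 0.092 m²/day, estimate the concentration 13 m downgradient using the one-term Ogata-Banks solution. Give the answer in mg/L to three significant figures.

514 mg/L

For a continuous step input, C/C₀ ≈ ½·erfc((x−vt)/(2√(Dt))).
vt = 1.0 × 17 = 17 m and 2√(Dt) = 2√(0.092 × 17) = 2.501 m.
Argument (x−vt)/(2√(Dt)) = (13 − 17)/2.501 = -1.599; ½·erfc(-1.599) = 0.9881.
C = 520 × 0.9881 = 514 mg/L.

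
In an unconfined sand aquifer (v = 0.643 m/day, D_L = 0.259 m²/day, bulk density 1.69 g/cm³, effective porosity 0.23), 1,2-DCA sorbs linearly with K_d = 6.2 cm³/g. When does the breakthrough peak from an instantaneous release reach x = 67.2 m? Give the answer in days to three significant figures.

4840 days

Retardation factor R = 1 + ρ_b·K_d/n = 1 + 1.69 × 6.2/0.23 = 46.56.
Sorption retards both mechanisms: v_R = v/R = 0.01381 m/day, D_R = D/R = 0.005563 m²/day.
Peak time from v_R²t² + 2D_R t − x² = 0: t = (√(D_R² + v_R²x²) − D_R)/v_R².
√(D_R² + v_R²x²) = √(0.005563² + 0.01381² × 67.2²) = 0.9280; v_R² = 0.0001907.
t = (0.9280 − 0.005563)/0.0001907 = 4840 days.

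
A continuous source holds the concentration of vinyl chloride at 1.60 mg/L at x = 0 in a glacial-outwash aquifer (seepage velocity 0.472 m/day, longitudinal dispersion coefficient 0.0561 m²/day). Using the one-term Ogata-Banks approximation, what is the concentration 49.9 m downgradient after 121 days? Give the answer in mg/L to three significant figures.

For a continuous step input, C/C₀ ≈ ½·erfc((x−vt)/(2√(Dt))).
vt = 0.472 × 121 = 57.112 m and 2√(Dt) = 2√(0.0561 × 121) = 5.211 m.
Argument (x−vt)/(2√(Dt)) = (49.9 − 57.112)/5.211 = -1.384; ½·erfc(-1.384) = 0.9748.
C = 1.60 × 0.9748 = 1.56 mg/L.

1.56 mg/L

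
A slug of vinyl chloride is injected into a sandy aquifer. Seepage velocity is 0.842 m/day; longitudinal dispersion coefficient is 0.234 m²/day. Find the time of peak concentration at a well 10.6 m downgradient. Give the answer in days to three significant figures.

12.3 days

For the 1D instantaneous-source solution, setting ∂C/∂t = 0 at fixed x gives v²t² + 2Dt − x² = 0, so t = (√(D² + v²x²) − D)/v².
√(D² + v²x²) = √(0.234² + 0.842² × 10.6²) = 8.928; v² = 0.708964.
t = (8.928 − 0.234)/0.708964 = 12.3 days (vs. the pure-advection estimate x/v = 12.6 d).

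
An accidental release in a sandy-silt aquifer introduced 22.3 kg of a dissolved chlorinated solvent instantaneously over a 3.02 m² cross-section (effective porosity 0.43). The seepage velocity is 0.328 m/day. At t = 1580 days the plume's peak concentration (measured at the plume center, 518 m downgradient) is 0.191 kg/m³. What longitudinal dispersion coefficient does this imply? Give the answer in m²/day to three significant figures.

0.407 m²/day

At the plume center C_max = M/(n_e·A·√(4πDt)), so D = M²/(4πt·(n_e·A·C_max)²).
n_e·A·C_max = 0.43 × 3.02 × 0.191 = 0.2480 kg/m.
D = 22.3²/(4π × 1580 × 0.2480²) = 0.407 m²/day.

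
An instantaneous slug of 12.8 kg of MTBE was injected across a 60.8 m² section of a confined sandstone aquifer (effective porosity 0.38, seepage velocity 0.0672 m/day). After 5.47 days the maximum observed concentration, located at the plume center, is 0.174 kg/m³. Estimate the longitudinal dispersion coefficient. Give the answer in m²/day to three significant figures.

At the plume center C_max = M/(n_e·A·√(4πDt)), so D = M²/(4πt·(n_e·A·C_max)²).
n_e·A·C_max = 0.38 × 60.8 × 0.174 = 4.020 kg/m.
D = 12.8²/(4π × 5.47 × 4.020²) = 0.147 m²/day.

0.147 m²/day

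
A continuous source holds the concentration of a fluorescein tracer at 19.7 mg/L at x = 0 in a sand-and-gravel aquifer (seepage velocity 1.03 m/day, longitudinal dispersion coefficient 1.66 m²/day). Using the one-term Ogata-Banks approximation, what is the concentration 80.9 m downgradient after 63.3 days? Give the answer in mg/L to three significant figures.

For a continuous step input, C/C₀ ≈ ½·erfc((x−vt)/(2√(Dt))).
vt = 1.03 × 63.3 = 65.199 m and 2√(Dt) = 2√(1.66 × 63.3) = 20.50 m.
Argument (x−vt)/(2√(Dt)) = (80.9 − 65.199)/20.50 = 0.7659; ½·erfc(0.7659) = 0.1394.
C = 19.7 × 0.1394 = 2.75 mg/L.

2.75 mg/L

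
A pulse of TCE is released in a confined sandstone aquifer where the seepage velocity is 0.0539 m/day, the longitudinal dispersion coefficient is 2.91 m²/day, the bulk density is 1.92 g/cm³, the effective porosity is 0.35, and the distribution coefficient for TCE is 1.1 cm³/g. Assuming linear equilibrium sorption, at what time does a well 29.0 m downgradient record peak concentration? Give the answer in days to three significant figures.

952 days

Retardation factor R = 1 + ρ_b·K_d/n = 1 + 1.92 × 1.1/0.35 = 7.034.
Sorption retards both mechanisms: v_R = v/R = 0.007663 m/day, D_R = D/R = 0.4137 m²/day.
Peak time from v_R²t² + 2D_R t − x² = 0: t = (√(D_R² + v_R²x²) − D_R)/v_R².
√(D_R² + v_R²x²) = √(0.4137² + 0.007663² × 29.0²) = 0.4696; v_R² = 5.872e-05.
t = (0.4696 − 0.4137)/5.872e-05 = 952 days.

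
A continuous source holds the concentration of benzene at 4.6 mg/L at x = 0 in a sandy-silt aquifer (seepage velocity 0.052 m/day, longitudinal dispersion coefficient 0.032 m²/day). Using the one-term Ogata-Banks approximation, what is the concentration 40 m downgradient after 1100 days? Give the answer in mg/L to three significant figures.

4.51 mg/L

For a continuous step input, C/C₀ ≈ ½·erfc((x−vt)/(2√(Dt))).
vt = 0.052 × 1100 = 57.2 m and 2√(Dt) = 2√(0.032 × 1100) = 11.87 m.
Argument (x−vt)/(2√(Dt)) = (40 − 57.2)/11.87 = -1.449; ½·erfc(-1.449) = 0.9798.
C = 4.6 × 0.9798 = 4.51 mg/L.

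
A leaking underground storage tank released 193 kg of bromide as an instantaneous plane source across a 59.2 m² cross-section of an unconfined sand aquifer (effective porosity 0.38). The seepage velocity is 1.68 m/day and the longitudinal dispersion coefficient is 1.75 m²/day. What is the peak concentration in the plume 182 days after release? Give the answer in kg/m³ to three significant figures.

The peak of an instantaneous 1D plume sits at x = vt; there the Gaussian factor is 1 and C_max = M/(n_e·A·√(4πDt)), where n_e·A is the pore area the mass is dissolved in.
√(4πDt) = √(4π × 1.75 × 182) = 63.26 m, so C_max = 193/(0.38 × 59.2 × 63.26) = 0.136 kg/m³.

0.136 kg/m³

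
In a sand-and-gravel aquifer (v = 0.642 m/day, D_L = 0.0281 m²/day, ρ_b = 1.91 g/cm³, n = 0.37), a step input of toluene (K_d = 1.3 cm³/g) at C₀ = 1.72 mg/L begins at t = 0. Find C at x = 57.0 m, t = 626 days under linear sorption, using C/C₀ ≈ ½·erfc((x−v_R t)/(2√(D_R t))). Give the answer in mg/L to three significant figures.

Retardation factor R = 1 + ρ_b·K_d/n = 1 + 1.91 × 1.3/0.37 = 7.711.
Sorption retards both mechanisms: v_R = v/R = 0.08326 m/day, D_R = D/R = 0.003644 m²/day.
v_R·t = 0.08326 × 626 = 52.12076 m; 2√(D_R t) = 3.021 m; argument = (57.0 − 52.12076)/3.021 = 1.615.
C = C₀ × ½·erfc(1.615) = 1.72 × 0.01119 = 0.0192 mg/L.

0.0192 mg/L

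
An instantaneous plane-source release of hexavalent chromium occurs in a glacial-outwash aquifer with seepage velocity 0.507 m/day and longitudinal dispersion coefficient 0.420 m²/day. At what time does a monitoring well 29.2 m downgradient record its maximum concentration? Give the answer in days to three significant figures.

56.0 days

For the 1D instantaneous-source solution, setting ∂C/∂t = 0 at fixed x gives v²t² + 2Dt − x² = 0, so t = (√(D² + v²x²) − D)/v².
√(D² + v²x²) = √(0.420² + 0.507² × 29.2²) = 14.81; v² = 0.257049.
t = (14.81 − 0.420)/0.257049 = 56.0 days (vs. the pure-advection estimate x/v = 57.6 d).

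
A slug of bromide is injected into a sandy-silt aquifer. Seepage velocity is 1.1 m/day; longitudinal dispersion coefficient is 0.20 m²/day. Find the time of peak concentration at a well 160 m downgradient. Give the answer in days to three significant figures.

145 days

For the 1D instantaneous-source solution, setting ∂C/∂t = 0 at fixed x gives v²t² + 2Dt − x² = 0, so t = (√(D² + v²x²) − D)/v².
√(D² + v²x²) = √(0.20² + 1.1² × 160²) = 176.0; v² = 1.21.
t = (176.0 − 0.20)/1.21 = 145 days (vs. the pure-advection estimate x/v = 145 d).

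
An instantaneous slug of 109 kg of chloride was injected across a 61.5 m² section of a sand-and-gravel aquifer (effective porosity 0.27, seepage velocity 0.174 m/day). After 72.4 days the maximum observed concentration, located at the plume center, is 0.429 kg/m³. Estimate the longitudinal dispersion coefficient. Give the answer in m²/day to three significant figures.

0.257 m²/day

At the plume center C_max = M/(n_e·A·√(4πDt)), so D = M²/(4πt·(n_e·A·C_max)²).
n_e·A·C_max = 0.27 × 61.5 × 0.429 = 7.124 kg/m.
D = 109²/(4π × 72.4 × 7.124²) = 0.257 m²/day.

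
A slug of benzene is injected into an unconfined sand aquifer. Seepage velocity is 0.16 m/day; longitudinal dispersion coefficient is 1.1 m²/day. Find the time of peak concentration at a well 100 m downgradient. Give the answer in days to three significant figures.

584 days

For the 1D instantaneous-source solution, setting ∂C/∂t = 0 at fixed x gives v²t² + 2Dt − x² = 0, so t = (√(D² + v²x²) − D)/v².
√(D² + v²x²) = √(1.1² + 0.16² × 100²) = 16.04; v² = 0.0256.
t = (16.04 − 1.1)/0.0256 = 584 days (vs. the pure-advection estimate x/v = 625 d).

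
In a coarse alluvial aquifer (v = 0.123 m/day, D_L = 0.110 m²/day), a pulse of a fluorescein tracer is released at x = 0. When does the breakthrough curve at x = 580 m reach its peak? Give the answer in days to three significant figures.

4710 days

For the 1D instantaneous-source solution, setting ∂C/∂t = 0 at fixed x gives v²t² + 2Dt − x² = 0, so t = (√(D² + v²x²) − D)/v².
√(D² + v²x²) = √(0.110² + 0.123² × 580²) = 71.34; v² = 0.015129.
t = (71.34 − 0.110)/0.015129 = 4710 days (vs. the pure-advection estimate x/v = 4720 d).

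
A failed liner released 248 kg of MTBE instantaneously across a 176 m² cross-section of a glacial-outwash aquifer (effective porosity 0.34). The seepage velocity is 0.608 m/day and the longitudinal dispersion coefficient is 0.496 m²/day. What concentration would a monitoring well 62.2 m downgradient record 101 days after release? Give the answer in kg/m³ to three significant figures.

For an instantaneous plane source, C(x,t) = M/(n_e·A·√(4πDt)) · exp(−(x−vt)²/(4Dt)), with n_e·A the pore (flow) area.
Plume center vt = 0.608 × 101 = 61.408 m, so the well at 62.2 m is 0.792 m downgradient of the peak.
√(4πDt) = 25.09 m, giving peak height M/(n_e·A·√(4πDt)) = 248/(0.34 × 176 × 25.09) = 0.1652 kg/m³.
(x−vt)²/(4Dt) = (0.792)²/(4 × 0.496 × 101) = 0.003130; exp(−0.003130) = 0.9969.
C = 0.1652 × 0.9969 = 0.165 kg/m³.

0.165 kg/m³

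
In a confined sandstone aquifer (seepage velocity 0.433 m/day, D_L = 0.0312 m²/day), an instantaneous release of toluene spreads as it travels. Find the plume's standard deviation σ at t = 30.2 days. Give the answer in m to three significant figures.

1.37 m

Dispersive spreading gives a Gaussian with σ² = 2Dt; advection only shifts the center.
σ = √(2 × 0.0312 × 30.2) = 1.37 m.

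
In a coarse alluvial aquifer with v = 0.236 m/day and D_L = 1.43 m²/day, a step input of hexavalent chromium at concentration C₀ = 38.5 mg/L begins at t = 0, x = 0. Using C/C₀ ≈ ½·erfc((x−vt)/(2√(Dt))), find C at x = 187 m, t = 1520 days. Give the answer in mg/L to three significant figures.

For a continuous step input, C/C₀ ≈ ½·erfc((x−vt)/(2√(Dt))).
vt = 0.236 × 1520 = 358.72 m and 2√(Dt) = 2√(1.43 × 1520) = 93.24 m.
Argument (x−vt)/(2√(Dt)) = (187 − 358.72)/93.24 = -1.842; ½·erfc(-1.842) = 0.9954.
C = 38.5 × 0.9954 = 38.3 mg/L.

38.3 mg/L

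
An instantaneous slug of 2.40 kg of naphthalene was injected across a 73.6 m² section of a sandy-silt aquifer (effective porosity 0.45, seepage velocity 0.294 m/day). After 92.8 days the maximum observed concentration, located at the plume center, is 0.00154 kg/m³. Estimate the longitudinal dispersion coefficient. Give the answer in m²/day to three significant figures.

At the plume center C_max = M/(n_e·A·√(4πDt)), so D = M²/(4πt·(n_e·A·C_max)²).
n_e·A·C_max = 0.45 × 73.6 × 0.00154 = 0.05100 kg/m.
D = 2.40²/(4π × 92.8 × 0.05100²) = 1.90 m²/day.

1.90 m²/day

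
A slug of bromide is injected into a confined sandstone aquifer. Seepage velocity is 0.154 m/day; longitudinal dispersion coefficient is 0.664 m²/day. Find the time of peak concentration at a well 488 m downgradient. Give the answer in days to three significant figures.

For the 1D instantaneous-source solution, setting ∂C/∂t = 0 at fixed x gives v²t² + 2Dt − x² = 0, so t = (√(D² + v²x²) − D)/v².
√(D² + v²x²) = √(0.664² + 0.154² × 488²) = 75.15; v² = 0.023716.
t = (75.15 − 0.664)/0.023716 = 3140 days (vs. the pure-advection estimate x/v = 3170 d).

3140 days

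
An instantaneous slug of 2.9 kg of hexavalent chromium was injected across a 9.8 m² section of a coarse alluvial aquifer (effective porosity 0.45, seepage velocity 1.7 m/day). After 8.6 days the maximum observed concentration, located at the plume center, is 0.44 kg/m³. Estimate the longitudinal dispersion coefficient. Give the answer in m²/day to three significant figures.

At the plume center C_max = M/(n_e·A·√(4πDt)), so D = M²/(4πt·(n_e·A·C_max)²).
n_e·A·C_max = 0.45 × 9.8 × 0.44 = 1.940 kg/m.
D = 2.9²/(4π × 8.6 × 1.940²) = 0.0207 m²/day.

0.0207 m²/day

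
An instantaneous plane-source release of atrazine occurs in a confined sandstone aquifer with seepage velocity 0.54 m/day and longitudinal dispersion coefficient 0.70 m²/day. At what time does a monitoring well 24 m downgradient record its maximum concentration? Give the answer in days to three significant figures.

42.1 days

For the 1D instantaneous-source solution, setting ∂C/∂t = 0 at fixed x gives v²t² + 2Dt − x² = 0, so t = (√(D² + v²x²) − D)/v².
√(D² + v²x²) = √(0.70² + 0.54² × 24²) = 12.98; v² = 0.2916.
t = (12.98 − 0.70)/0.2916 = 42.1 days (vs. the pure-advection estimate x/v = 44.4 d).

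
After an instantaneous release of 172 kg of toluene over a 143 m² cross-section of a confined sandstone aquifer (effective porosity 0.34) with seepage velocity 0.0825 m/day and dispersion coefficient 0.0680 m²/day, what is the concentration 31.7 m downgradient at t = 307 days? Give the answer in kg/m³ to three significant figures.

0.134 kg/m³

For an instantaneous plane source, C(x,t) = M/(n_e·A·√(4πDt)) · exp(−(x−vt)²/(4Dt)), with n_e·A the pore (flow) area.
Plume center vt = 0.0825 × 307 = 25.3275 m, so the well at 31.7 m is 6.3725 m downgradient of the peak.
√(4πDt) = 16.20 m, giving peak height M/(n_e·A·√(4πDt)) = 172/(0.34 × 143 × 16.20) = 0.2184 kg/m³.
(x−vt)²/(4Dt) = (6.3725)²/(4 × 0.0680 × 307) = 0.4863; exp(−0.4863) = 0.6149.
C = 0.2184 × 0.6149 = 0.134 kg/m³.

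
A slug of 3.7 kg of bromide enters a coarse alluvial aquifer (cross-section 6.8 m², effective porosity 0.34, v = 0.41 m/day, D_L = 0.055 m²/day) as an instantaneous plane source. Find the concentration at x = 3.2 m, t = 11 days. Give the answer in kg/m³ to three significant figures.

0.286 kg/m³

For an instantaneous plane source, C(x,t) = M/(n_e·A·√(4πDt)) · exp(−(x−vt)²/(4Dt)), with n_e·A the pore (flow) area.
Plume center vt = 0.41 × 11 = 4.51 m, so the well at 3.2 m is 1.31 m upgradient of the peak.
√(4πDt) = 2.757 m, giving peak height M/(n_e·A·√(4πDt)) = 3.7/(0.34 × 6.8 × 2.757) = 0.5805 kg/m³.
(x−vt)²/(4Dt) = (-1.31)²/(4 × 0.055 × 11) = 0.7091; exp(−0.7091) = 0.4921.
C = 0.5805 × 0.4921 = 0.286 kg/m³.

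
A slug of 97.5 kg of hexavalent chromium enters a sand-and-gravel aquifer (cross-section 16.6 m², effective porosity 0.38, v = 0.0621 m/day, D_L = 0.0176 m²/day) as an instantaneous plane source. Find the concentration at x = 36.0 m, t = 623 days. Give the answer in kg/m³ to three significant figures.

1.12 kg/m³

For an instantaneous plane source, C(x,t) = M/(n_e·A·√(4πDt)) · exp(−(x−vt)²/(4Dt)), with n_e·A the pore (flow) area.
Plume center vt = 0.0621 × 623 = 38.6883 m, so the well at 36.0 m is 2.6883 m upgradient of the peak.
√(4πDt) = 11.74 m, giving peak height M/(n_e·A·√(4πDt)) = 97.5/(0.38 × 16.6 × 11.74) = 1.317 kg/m³.
(x−vt)²/(4Dt) = (-2.6883)²/(4 × 0.0176 × 623) = 0.1648; exp(−0.1648) = 0.8481.
C = 1.317 × 0.8481 = 1.12 kg/m³.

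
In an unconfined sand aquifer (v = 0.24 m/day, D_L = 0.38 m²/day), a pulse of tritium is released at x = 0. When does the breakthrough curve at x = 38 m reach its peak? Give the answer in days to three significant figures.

152 days

For the 1D instantaneous-source solution, setting ∂C/∂t = 0 at fixed x gives v²t² + 2Dt − x² = 0, so t = (√(D² + v²x²) − D)/v².
√(D² + v²x²) = √(0.38² + 0.24² × 38²) = 9.128; v² = 0.0576.
t = (9.128 − 0.38)/0.0576 = 152 days (vs. the pure-advection estimate x/v = 158 d).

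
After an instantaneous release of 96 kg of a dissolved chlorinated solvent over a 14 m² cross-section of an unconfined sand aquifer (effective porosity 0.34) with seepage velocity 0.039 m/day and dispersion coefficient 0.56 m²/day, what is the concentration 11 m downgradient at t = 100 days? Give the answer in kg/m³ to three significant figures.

0.607 kg/m³

For an instantaneous plane source, C(x,t) = M/(n_e·A·√(4πDt)) · exp(−(x−vt)²/(4Dt)), with n_e·A the pore (flow) area.
Plume center vt = 0.039 × 100 = 3.9 m, so the well at 11 m is 7.1 m downgradient of the peak.
√(4πDt) = 26.53 m, giving peak height M/(n_e·A·√(4πDt)) = 96/(0.34 × 14 × 26.53) = 0.7602 kg/m³.
(x−vt)²/(4Dt) = (7.1)²/(4 × 0.56 × 100) = 0.2250; exp(−0.2250) = 0.7985.
C = 0.7602 × 0.7985 = 0.607 kg/m³.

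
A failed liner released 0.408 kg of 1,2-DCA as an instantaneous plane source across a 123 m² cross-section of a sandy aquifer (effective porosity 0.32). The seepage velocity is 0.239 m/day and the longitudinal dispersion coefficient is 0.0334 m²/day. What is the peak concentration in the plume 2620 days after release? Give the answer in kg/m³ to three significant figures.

The peak of an instantaneous 1D plume sits at x = vt; there the Gaussian factor is 1 and C_max = M/(n_e·A·√(4πDt)), where n_e·A is the pore area the mass is dissolved in.
√(4πDt) = √(4π × 0.0334 × 2620) = 33.16 m, so C_max = 0.408/(0.32 × 123 × 33.16) = 0.000313 kg/m³.

0.000313 kg/m³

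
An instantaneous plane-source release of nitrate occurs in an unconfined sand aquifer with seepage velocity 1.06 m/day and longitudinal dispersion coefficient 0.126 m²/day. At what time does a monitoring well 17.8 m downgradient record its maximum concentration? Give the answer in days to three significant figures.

16.7 days

For the 1D instantaneous-source solution, setting ∂C/∂t = 0 at fixed x gives v²t² + 2Dt − x² = 0, so t = (√(D² + v²x²) − D)/v².
√(D² + v²x²) = √(0.126² + 1.06² × 17.8²) = 18.87; v² = 1.1236.
t = (18.87 − 0.126)/1.1236 = 16.7 days (vs. the pure-advection estimate x/v = 16.8 d).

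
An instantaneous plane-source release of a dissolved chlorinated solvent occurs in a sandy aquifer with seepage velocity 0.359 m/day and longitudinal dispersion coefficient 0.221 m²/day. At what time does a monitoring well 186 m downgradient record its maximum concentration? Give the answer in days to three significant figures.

516 days

For the 1D instantaneous-source solution, setting ∂C/∂t = 0 at fixed x gives v²t² + 2Dt − x² = 0, so t = (√(D² + v²x²) − D)/v².
√(D² + v²x²) = √(0.221² + 0.359² × 186²) = 66.77; v² = 0.128881.
t = (66.77 − 0.221)/0.128881 = 516 days (vs. the pure-advection estimate x/v = 518 d).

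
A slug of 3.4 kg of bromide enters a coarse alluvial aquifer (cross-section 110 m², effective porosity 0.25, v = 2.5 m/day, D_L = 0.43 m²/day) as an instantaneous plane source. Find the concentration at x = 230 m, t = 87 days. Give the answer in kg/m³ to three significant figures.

For an instantaneous plane source, C(x,t) = M/(n_e·A·√(4πDt)) · exp(−(x−vt)²/(4Dt)), with n_e·A the pore (flow) area.
Plume center vt = 2.5 × 87 = 217.5 m, so the well at 230 m is 12.5 m downgradient of the peak.
√(4πDt) = 21.68 m, giving peak height M/(n_e·A·√(4πDt)) = 3.4/(0.25 × 110 × 21.68) = 0.005703 kg/m³.
(x−vt)²/(4Dt) = (12.5)²/(4 × 0.43 × 87) = 1.044; exp(−1.044) = 0.3520.
C = 0.005703 × 0.3520 = 0.00201 kg/m³.

0.00201 kg/m³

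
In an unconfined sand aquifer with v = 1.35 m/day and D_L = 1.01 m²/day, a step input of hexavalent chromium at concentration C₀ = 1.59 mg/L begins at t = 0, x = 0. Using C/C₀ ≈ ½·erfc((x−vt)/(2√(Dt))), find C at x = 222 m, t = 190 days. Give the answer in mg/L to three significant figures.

1.53 mg/L

For a continuous step input, C/C₀ ≈ ½·erfc((x−vt)/(2√(Dt))).
vt = 1.35 × 190 = 256.5 m and 2√(Dt) = 2√(1.01 × 190) = 27.71 m.
Argument (x−vt)/(2√(Dt)) = (222 − 256.5)/27.71 = -1.245; ½·erfc(-1.245) = 0.9609.
C = 1.59 × 0.9609 = 1.53 mg/L.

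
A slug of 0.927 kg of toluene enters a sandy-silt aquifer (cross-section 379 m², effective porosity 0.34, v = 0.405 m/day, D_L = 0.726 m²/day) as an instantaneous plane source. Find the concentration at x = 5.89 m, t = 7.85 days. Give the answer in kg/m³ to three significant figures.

0.000616 kg/m³

For an instantaneous plane source, C(x,t) = M/(n_e·A·√(4πDt)) · exp(−(x−vt)²/(4Dt)), with n_e·A the pore (flow) area.
Plume center vt = 0.405 × 7.85 = 3.17925 m, so the well at 5.89 m is 2.71075 m downgradient of the peak.
√(4πDt) = 8.463 m, giving peak height M/(n_e·A·√(4πDt)) = 0.927/(0.34 × 379 × 8.463) = 0.0008500 kg/m³.
(x−vt)²/(4Dt) = (2.71075)²/(4 × 0.726 × 7.85) = 0.3223; exp(−0.3223) = 0.7245.
C = 0.0008500 × 0.7245 = 0.000616 kg/m³.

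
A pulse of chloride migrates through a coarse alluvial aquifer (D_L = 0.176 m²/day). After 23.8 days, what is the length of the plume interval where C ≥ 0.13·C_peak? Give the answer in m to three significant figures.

11.7 m

The plume is Gaussian with σ = √(2Dt) = √(2 × 0.176 × 23.8) = 2.894 m.
C/C_peak = exp(−Δx²/(2σ²)) = 0.13 ⇒ Δx = σ·√(−2 ln 0.13) = 2.894 × 2.020 = 5.846 m.
Width = 2Δx = 11.7 m.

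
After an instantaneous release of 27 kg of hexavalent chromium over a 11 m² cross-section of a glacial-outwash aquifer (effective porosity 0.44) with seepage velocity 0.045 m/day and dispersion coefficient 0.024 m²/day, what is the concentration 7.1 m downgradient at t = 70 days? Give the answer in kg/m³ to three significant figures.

0.119 kg/m³

For an instantaneous plane source, C(x,t) = M/(n_e·A·√(4πDt)) · exp(−(x−vt)²/(4Dt)), with n_e·A the pore (flow) area.
Plume center vt = 0.045 × 70 = 3.15 m, so the well at 7.1 m is 3.95 m downgradient of the peak.
√(4πDt) = 4.595 m, giving peak height M/(n_e·A·√(4πDt)) = 27/(0.44 × 11 × 4.595) = 1.214 kg/m³.
(x−vt)²/(4Dt) = (3.95)²/(4 × 0.024 × 70) = 2.322; exp(−2.322) = 0.09808.
C = 1.214 × 0.09808 = 0.119 kg/m³.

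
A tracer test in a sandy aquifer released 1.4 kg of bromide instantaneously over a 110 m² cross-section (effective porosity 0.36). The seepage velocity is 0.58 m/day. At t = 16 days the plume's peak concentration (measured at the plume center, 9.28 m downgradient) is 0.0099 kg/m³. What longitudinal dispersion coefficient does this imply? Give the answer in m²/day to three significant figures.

0.0634 m²/day

At the plume center C_max = M/(n_e·A·√(4πDt)), so D = M²/(4πt·(n_e·A·C_max)²).
n_e·A·C_max = 0.36 × 110 × 0.0099 = 0.3920 kg/m.
D = 1.4²/(4π × 16 × 0.3920²) = 0.0634 m²/day.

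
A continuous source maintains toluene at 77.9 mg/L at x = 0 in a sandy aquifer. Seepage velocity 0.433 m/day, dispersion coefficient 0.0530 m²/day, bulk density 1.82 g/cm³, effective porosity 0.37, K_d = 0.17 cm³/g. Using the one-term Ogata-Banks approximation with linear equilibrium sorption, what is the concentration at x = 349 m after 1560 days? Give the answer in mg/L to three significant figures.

Retardation factor R = 1 + ρ_b·K_d/n = 1 + 1.82 × 0.17/0.37 = 1.836.
Sorption retards both mechanisms: v_R = v/R = 0.2358 m/day, D_R = D/R = 0.02887 m²/day.
v_R·t = 0.2358 × 1560 = 367.848 m; 2√(D_R t) = 13.42 m; argument = (349 − 367.848)/13.42 = -1.404.
C = C₀ × ½·erfc(-1.404) = 77.9 × 0.9765 = 76.1 mg/L.

76.1 mg/L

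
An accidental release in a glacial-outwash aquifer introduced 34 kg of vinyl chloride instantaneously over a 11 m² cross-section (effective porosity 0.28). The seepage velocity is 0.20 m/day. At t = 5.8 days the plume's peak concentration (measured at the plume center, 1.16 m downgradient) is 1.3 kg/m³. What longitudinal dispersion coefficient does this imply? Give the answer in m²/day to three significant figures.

0.989 m²/day

At the plume center C_max = M/(n_e·A·√(4πDt)), so D = M²/(4πt·(n_e·A·C_max)²).
n_e·A·C_max = 0.28 × 11 × 1.3 = 4.004 kg/m.
D = 34²/(4π × 5.8 × 4.004²) = 0.989 m²/day.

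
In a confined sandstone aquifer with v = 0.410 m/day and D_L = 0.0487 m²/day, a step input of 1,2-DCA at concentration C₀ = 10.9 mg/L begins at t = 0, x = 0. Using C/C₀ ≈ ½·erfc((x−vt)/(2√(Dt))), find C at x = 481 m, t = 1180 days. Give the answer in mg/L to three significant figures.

6.57 mg/L

For a continuous step input, C/C₀ ≈ ½·erfc((x−vt)/(2√(Dt))).
vt = 0.410 × 1180 = 483.8 m and 2√(Dt) = 2√(0.0487 × 1180) = 15.16 m.
Argument (x−vt)/(2√(Dt)) = (481 − 483.8)/15.16 = -0.1847; ½·erfc(-0.1847) = 0.6030.
C = 10.9 × 0.6030 = 6.57 mg/L.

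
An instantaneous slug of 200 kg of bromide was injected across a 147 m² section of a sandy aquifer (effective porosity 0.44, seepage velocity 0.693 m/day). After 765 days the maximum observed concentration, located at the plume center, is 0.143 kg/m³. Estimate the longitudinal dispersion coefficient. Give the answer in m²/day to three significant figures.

At the plume center C_max = M/(n_e·A·√(4πDt)), so D = M²/(4πt·(n_e·A·C_max)²).
n_e·A·C_max = 0.44 × 147 × 0.143 = 9.249 kg/m.
D = 200²/(4π × 765 × 9.249²) = 0.0486 m²/day.

0.0486 m²/day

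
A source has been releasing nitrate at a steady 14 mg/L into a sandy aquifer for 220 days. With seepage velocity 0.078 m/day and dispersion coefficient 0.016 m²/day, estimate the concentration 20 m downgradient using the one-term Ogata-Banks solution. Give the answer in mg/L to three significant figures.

1.99 mg/L

For a continuous step input, C/C₀ ≈ ½·erfc((x−vt)/(2√(Dt))).
vt = 0.078 × 220 = 17.16 m and 2√(Dt) = 2√(0.016 × 220) = 3.752 m.
Argument (x−vt)/(2√(Dt)) = (20 − 17.16)/3.752 = 0.7569; ½·erfc(0.7569) = 0.1422.
C = 14 × 0.1422 = 1.99 mg/L.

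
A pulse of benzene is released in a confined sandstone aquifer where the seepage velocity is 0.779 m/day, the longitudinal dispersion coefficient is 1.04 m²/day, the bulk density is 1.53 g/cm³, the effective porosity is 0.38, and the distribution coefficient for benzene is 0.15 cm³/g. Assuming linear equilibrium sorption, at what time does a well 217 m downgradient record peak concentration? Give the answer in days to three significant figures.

444 days

Retardation factor R = 1 + ρ_b·K_d/n = 1 + 1.53 × 0.15/0.38 = 1.604.
Sorption retards both mechanisms: v_R = v/R = 0.4857 m/day, D_R = D/R = 0.6484 m²/day.
Peak time from v_R²t² + 2D_R t − x² = 0: t = (√(D_R² + v_R²x²) − D_R)/v_R².
√(D_R² + v_R²x²) = √(0.6484² + 0.4857² × 217²) = 105.4; v_R² = 0.2359.
t = (105.4 − 0.6484)/0.2359 = 444 days.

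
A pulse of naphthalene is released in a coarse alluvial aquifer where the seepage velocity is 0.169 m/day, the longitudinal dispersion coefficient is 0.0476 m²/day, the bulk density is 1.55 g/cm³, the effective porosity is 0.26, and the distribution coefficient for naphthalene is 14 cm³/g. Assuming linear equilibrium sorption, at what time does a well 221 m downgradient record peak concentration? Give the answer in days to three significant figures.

Retardation factor R = 1 + ρ_b·K_d/n = 1 + 1.55 × 14/0.26 = 84.46.
Sorption retards both mechanisms: v_R = v/R = 0.002001 m/day, D_R = D/R = 0.0005636 m²/day.
Peak time from v_R²t² + 2D_R t − x² = 0: t = (√(D_R² + v_R²x²) − D_R)/v_R².
√(D_R² + v_R²x²) = √(0.0005636² + 0.002001² × 221²) = 0.4422; v_R² = 4.004e-06.
t = (0.4422 − 0.0005636)/4.004e-06 = 110000 days.

110000 days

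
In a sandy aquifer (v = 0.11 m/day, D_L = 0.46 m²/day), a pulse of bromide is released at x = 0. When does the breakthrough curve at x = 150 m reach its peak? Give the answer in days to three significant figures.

For the 1D instantaneous-source solution, setting ∂C/∂t = 0 at fixed x gives v²t² + 2Dt − x² = 0, so t = (√(D² + v²x²) − D)/v².
√(D² + v²x²) = √(0.46² + 0.11² × 150²) = 16.51; v² = 0.0121.
t = (16.51 − 0.46)/0.0121 = 1330 days (vs. the pure-advection estimate x/v = 1360 d).

1330 days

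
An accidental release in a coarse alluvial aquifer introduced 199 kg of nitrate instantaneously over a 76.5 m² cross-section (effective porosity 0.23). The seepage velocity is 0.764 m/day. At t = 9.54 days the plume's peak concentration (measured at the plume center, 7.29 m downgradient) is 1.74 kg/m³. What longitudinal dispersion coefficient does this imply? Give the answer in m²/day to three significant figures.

At the plume center C_max = M/(n_e·A·√(4πDt)), so D = M²/(4πt·(n_e·A·C_max)²).
n_e·A·C_max = 0.23 × 76.5 × 1.74 = 30.62 kg/m.
D = 199²/(4π × 9.54 × 30.62²) = 0.352 m²/day.

0.352 m²/day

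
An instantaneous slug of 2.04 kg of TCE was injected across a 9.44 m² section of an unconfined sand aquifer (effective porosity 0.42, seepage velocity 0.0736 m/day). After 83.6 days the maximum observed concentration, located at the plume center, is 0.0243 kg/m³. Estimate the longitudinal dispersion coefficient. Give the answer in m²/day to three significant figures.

0.427 m²/day

At the plume center C_max = M/(n_e·A·√(4πDt)), so D = M²/(4πt·(n_e·A·C_max)²).
n_e·A·C_max = 0.42 × 9.44 × 0.0243 = 0.09634 kg/m.
D = 2.04²/(4π × 83.6 × 0.09634²) = 0.427 m²/day.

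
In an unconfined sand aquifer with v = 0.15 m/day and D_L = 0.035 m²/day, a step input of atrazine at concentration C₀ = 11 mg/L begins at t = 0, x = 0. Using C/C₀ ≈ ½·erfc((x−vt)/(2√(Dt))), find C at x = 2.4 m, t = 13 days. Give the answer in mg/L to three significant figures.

For a continuous step input, C/C₀ ≈ ½·erfc((x−vt)/(2√(Dt))).
vt = 0.15 × 13 = 1.95 m and 2√(Dt) = 2√(0.035 × 13) = 1.349 m.
Argument (x−vt)/(2√(Dt)) = (2.4 − 1.95)/1.349 = 0.3336; ½·erfc(0.3336) = 0.3185.
C = 11 × 0.3185 = 3.50 mg/L.

3.50 mg/L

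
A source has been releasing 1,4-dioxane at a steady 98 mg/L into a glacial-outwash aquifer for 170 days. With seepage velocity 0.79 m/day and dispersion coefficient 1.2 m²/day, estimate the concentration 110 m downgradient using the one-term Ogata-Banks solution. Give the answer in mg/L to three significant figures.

For a continuous step input, C/C₀ ≈ ½·erfc((x−vt)/(2√(Dt))).
vt = 0.79 × 170 = 134.3 m and 2√(Dt) = 2√(1.2 × 170) = 28.57 m.
Argument (x−vt)/(2√(Dt)) = (110 − 134.3)/28.57 = -0.8505; ½·erfc(-0.8505) = 0.8855.
C = 98 × 0.8855 = 86.8 mg/L.

86.8 mg/L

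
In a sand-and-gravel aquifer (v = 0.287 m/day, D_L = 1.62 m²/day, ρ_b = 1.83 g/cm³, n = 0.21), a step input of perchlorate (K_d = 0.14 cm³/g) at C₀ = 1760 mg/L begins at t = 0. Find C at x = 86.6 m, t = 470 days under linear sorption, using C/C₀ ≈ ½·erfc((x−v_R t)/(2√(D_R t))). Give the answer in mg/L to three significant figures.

Retardation factor R = 1 + ρ_b·K_d/n = 1 + 1.83 × 0.14/0.21 = 2.220.
Sorption retards both mechanisms: v_R = v/R = 0.1293 m/day, D_R = D/R = 0.7297 m²/day.
v_R·t = 0.1293 × 470 = 60.771 m; 2√(D_R t) = 37.04 m; argument = (86.6 − 60.771)/37.04 = 0.6973.
C = C₀ × ½·erfc(0.6973) = 1760 × 0.1620 = 285 mg/L.

285 mg/L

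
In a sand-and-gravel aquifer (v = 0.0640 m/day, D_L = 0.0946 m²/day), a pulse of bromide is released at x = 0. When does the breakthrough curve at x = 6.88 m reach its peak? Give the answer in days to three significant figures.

For the 1D instantaneous-source solution, setting ∂C/∂t = 0 at fixed x gives v²t² + 2Dt − x² = 0, so t = (√(D² + v²x²) − D)/v².
√(D² + v²x²) = √(0.0946² + 0.0640² × 6.88²) = 0.4504; v² = 0.004096.
t = (0.4504 − 0.0946)/0.004096 = 86.9 days (vs. the pure-advection estimate x/v = 108 d).

86.9 days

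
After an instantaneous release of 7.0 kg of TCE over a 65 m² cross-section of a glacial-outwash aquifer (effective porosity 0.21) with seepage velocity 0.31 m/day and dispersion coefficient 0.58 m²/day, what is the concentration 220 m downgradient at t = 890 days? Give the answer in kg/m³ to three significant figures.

For an instantaneous plane source, C(x,t) = M/(n_e·A·√(4πDt)) · exp(−(x−vt)²/(4Dt)), with n_e·A the pore (flow) area.
Plume center vt = 0.31 × 890 = 275.9 m, so the well at 220 m is 55.9 m upgradient of the peak.
√(4πDt) = 80.54 m, giving peak height M/(n_e·A·√(4πDt)) = 7.0/(0.21 × 65 × 80.54) = 0.006367 kg/m³.
(x−vt)²/(4Dt) = (-55.9)²/(4 × 0.58 × 890) = 1.513; exp(−1.513) = 0.2202.
C = 0.006367 × 0.2202 = 0.00140 kg/m³.

0.00140 kg/m³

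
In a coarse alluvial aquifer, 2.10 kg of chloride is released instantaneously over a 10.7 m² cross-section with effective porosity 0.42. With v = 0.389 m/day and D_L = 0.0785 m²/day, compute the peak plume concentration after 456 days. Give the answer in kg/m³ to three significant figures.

0.0220 kg/m³

The peak of an instantaneous 1D plume sits at x = vt; there the Gaussian factor is 1 and C_max = M/(n_e·A·√(4πDt)), where n_e·A is the pore area the mass is dissolved in.
√(4πDt) = √(4π × 0.0785 × 456) = 21.21 m, so C_max = 2.10/(0.42 × 10.7 × 21.21) = 0.0220 kg/m³.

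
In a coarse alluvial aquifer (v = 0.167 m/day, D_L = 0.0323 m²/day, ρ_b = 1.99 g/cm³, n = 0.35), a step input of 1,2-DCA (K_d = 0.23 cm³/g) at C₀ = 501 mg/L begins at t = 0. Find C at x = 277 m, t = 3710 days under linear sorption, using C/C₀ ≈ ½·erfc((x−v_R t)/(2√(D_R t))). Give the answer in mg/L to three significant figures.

Retardation factor R = 1 + ρ_b·K_d/n = 1 + 1.99 × 0.23/0.35 = 2.308.
Sorption retards both mechanisms: v_R = v/R = 0.07236 m/day, D_R = D/R = 0.01399 m²/day.
v_R·t = 0.07236 × 3710 = 268.4556 m; 2√(D_R t) = 14.41 m; argument = (277 − 268.4556)/14.41 = 0.5929.
C = C₀ × ½·erfc(0.5929) = 501 × 0.2009 = 101 mg/L.

101 mg/L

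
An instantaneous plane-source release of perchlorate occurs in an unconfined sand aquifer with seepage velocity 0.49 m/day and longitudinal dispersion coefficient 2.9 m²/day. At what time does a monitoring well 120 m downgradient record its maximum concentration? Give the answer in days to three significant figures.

233 days

For the 1D instantaneous-source solution, setting ∂C/∂t = 0 at fixed x gives v²t² + 2Dt − x² = 0, so t = (√(D² + v²x²) − D)/v².
√(D² + v²x²) = √(2.9² + 0.49² × 120²) = 58.87; v² = 0.2401.
t = (58.87 − 2.9)/0.2401 = 233 days (vs. the pure-advection estimate x/v = 245 d).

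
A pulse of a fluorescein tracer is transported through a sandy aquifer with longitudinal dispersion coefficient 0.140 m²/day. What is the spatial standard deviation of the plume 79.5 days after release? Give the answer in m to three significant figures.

Dispersive spreading gives a Gaussian with σ² = 2Dt; advection only shifts the center.
σ = √(2 × 0.140 × 79.5) = 4.72 m.

4.72 m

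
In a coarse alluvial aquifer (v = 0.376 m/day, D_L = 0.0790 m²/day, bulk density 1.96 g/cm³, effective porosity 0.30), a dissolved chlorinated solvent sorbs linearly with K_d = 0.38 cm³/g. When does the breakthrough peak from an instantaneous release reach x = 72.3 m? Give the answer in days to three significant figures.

Retardation factor R = 1 + ρ_b·K_d/n = 1 + 1.96 × 0.38/0.30 = 3.483.
Sorption retards both mechanisms: v_R = v/R = 0.1080 m/day, D_R = D/R = 0.02268 m²/day.
Peak time from v_R²t² + 2D_R t − x² = 0: t = (√(D_R² + v_R²x²) − D_R)/v_R².
√(D_R² + v_R²x²) = √(0.02268² + 0.1080² × 72.3²) = 7.808; v_R² = 0.01166.
t = (7.808 − 0.02268)/0.01166 = 668 days.

668 days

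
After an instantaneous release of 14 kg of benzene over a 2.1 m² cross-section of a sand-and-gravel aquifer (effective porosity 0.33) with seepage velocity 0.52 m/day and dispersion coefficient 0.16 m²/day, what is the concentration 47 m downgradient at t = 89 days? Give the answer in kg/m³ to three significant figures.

For an instantaneous plane source, C(x,t) = M/(n_e·A·√(4πDt)) · exp(−(x−vt)²/(4Dt)), with n_e·A the pore (flow) area.
Plume center vt = 0.52 × 89 = 46.28 m, so the well at 47 m is 0.72 m downgradient of the peak.
√(4πDt) = 13.38 m, giving peak height M/(n_e·A·√(4πDt)) = 14/(0.33 × 2.1 × 13.38) = 1.510 kg/m³.
(x−vt)²/(4Dt) = (0.72)²/(4 × 0.16 × 89) = 0.009101; exp(−0.009101) = 0.9909.
C = 1.510 × 0.9909 = 1.50 kg/m³.

1.50 kg/m³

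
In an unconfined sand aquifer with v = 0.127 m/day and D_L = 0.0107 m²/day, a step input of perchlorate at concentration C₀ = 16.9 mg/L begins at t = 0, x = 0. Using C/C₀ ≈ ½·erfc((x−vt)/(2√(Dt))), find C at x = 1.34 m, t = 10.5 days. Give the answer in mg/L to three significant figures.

8.36 mg/L

For a continuous step input, C/C₀ ≈ ½·erfc((x−vt)/(2√(Dt))).
vt = 0.127 × 10.5 = 1.3335 m and 2√(Dt) = 2√(0.0107 × 10.5) = 0.6704 m.
Argument (x−vt)/(2√(Dt)) = (1.34 − 1.3335)/0.6704 = 0.009696; ½·erfc(0.009696) = 0.4945.
C = 16.9 × 0.4945 = 8.36 mg/L.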